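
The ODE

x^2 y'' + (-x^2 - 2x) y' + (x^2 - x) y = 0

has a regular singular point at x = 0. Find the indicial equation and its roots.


Divide by x^2 to reach normal form y'' + P_1(x) y' + P_2(x) y = 0 with P_1(x) = -1 - 2/x and P_2(x) = 1 - 1/x.
x = 0 is a singular point because the y'-coefficient -1 - 2/x has a pole at x = 0 and the y-coefficient 1 - 1/x has a pole at x = 0.
It is a regular singular point because x P_1(x) = p(x) = -x - 2 and x^2 P_2(x) = q(x) = x^2 - x are polynomials, hence analytic at x = 0.
p(0) = -2,  q(0) = 0.
Indicial equation: r(r-1) + p(0) r + q(0) = 0, i.e. r^2 + (p(0) - 1) r + q(0) = 0, i.e. r^2 - 3 r = 0.
Discriminant: (-3)^2 - 4(0) = 9, so r = (3 ± 3)/2.
Solving: r_1 = 3, r_2 = 0.

indicial: r^2 - 3 r = 0; roots r_1 = 3, r_2 = 0


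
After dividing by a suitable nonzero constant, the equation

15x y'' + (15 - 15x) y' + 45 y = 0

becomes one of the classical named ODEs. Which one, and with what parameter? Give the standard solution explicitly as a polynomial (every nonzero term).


All three coefficients share the factor 15; dividing through by 15 gives  x y'' + (1 - x) y' + 3 y = 0.
This matches the Laguerre equation x y'' + (1 - x) y' + n y = 0 with n = 3; the polynomial solution is L_3(x).
With y = sum_k a_k x^k, matching x^k gives (k+1)k a_{k+1} + (k+1) a_{k+1} - k a_k + n a_k = 0, i.e. (k+1)^2 a_{k+1} = (k - n) a_k = (k - 3) a_k. The right side vanishes at k = 3, so the series terminates at degree 3.
Standard normalization L_n(0) = 1 gives a_0 = 1. Work upward with a_{k+1} = (k - 3) a_k / (k+1)^2:
  a_1 = (0 - 3)(1) / 1^2 = -3/1 = -3
  a_2 = (1 - 3)(-3) / 2^2 = 6/4 = 3/2
  a_3 = (2 - 3)(3/2) / 3^2 = (-3/2)/9 = -1/6
Hence L_3(x) = -x^3/6 + 3 x^2/2 - 3 x + 1.

L_3(x); series = -x^3/6 + 3 x^2/2 - 3 x + 1


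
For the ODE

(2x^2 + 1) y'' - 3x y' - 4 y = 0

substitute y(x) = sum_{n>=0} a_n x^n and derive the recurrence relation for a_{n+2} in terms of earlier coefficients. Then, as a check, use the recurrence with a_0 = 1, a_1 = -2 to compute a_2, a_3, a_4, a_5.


Substitute y = sum_n a_n x^n.
(1 + 2 x^2) y'' contributes (n+2)(n+1) a_{n+2} + 2 n(n-1) a_n at x^n.
-3 x y'(x) contributes -3 n a_n at x^n.
-4 y(x) contributes -4 a_n at x^n.
Matching x^n: (n+2)(n+1) a_{n+2} + (2 n(n-1) - 3 n - 4) a_n = 0.
Thus a_{n+2} = (-2 n(n-1) + 3 n + 4) / ((n+1)(n+2)) * a_n.

Check with a_0 = 1, a_1 = -2 (apply the recurrence for n = 0, 1, 2, 3): a_0 = 1, a_1 = -2, a_2 = 2, a_3 = -7/3, a_4 = 1, a_5 = -7/60.

a_(n+2) = (-2 n(n-1) + 3 n + 4) / ((n+1)(n+2)) * a_n; check: a_0 = 1, a_1 = -2, a_2 = 2, a_3 = -7/3, a_4 = 1, a_5 = -7/60


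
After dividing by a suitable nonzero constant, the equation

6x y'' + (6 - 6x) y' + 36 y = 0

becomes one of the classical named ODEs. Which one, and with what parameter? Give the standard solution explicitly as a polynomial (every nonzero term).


All three coefficients share the factor 6; dividing through by 6 gives  x y'' + (1 - x) y' + 6 y = 0.
This matches the Laguerre equation x y'' + (1 - x) y' + n y = 0 with n = 6; the polynomial solution is L_6(x).
With y = sum_k a_k x^k, matching x^k gives (k+1)k a_{k+1} + (k+1) a_{k+1} - k a_k + n a_k = 0, i.e. (k+1)^2 a_{k+1} = (k - n) a_k = (k - 6) a_k. The right side vanishes at k = 6, so the series terminates at degree 6.
Standard normalization L_n(0) = 1 gives a_0 = 1. Work upward with a_{k+1} = (k - 6) a_k / (k+1)^2:
  a_1 = (0 - 6)(1) / 1^2 = -6/1 = -6
  a_2 = (1 - 6)(-6) / 2^2 = 30/4 = 15/2
  a_3 = (2 - 6)(15/2) / 3^2 = -30/9 = -10/3
  a_4 = (3 - 6)(-10/3) / 4^2 = 10/16 = 5/8
  a_5 = (4 - 6)(5/8) / 5^2 = (-5/4)/25 = -1/20
  a_6 = (5 - 6)(-1/20) / 6^2 = (1/20)/36 = 1/720
Hence L_6(x) = x^6/720 - x^5/20 + 5 x^4/8 - 10 x^3/3 + 15 x^2/2 - 6 x + 1.

L_6(x); series = x^6/720 - x^5/20 + 5 x^4/8 - 10 x^3/3 + 15 x^2/2 - 6 x + 1


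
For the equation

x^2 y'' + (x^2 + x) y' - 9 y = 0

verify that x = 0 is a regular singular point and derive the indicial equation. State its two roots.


Divide by x^2 to reach normal form y'' + P_1(x) y' + P_2(x) y = 0 with P_1(x) = 1 + 1/x and P_2(x) = -9/x^2.
x = 0 is a singular point because the y'-coefficient 1 + 1/x has a pole at x = 0 and the y-coefficient -9/x^2 has a pole at x = 0.
It is a regular singular point because x P_1(x) = p(x) = x + 1 and x^2 P_2(x) = q(x) = -9 are polynomials, hence analytic at x = 0.
p(0) = 1,  q(0) = -9.
Indicial equation: r(r-1) + p(0) r + q(0) = 0, i.e. r^2 + (p(0) - 1) r + q(0) = 0, i.e. r^2 - 9 = 0.
Discriminant: (0)^2 - 4(-9) = 36, so r = (0 ± 6)/2.
Solving: r_1 = 3, r_2 = -3.

indicial: r^2 - 9 = 0; roots r_1 = 3, r_2 = -3


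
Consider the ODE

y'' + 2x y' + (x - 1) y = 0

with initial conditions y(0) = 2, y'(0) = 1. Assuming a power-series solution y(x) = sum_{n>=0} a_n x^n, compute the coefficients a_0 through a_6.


Ansatz: y(x) = sum_{n>=0} a_n x^n, so y'(x) = sum_{n>=1} n a_n x^(n-1) and y''(x) = sum_{n>=2} n(n-1) a_n x^(n-2).
Substitute into P(x) y'' + Q(x) y' + R(x) y = 0 with P(x) = 1, Q(x) = 2x, R(x) = x - 1, and match powers of x.
Initial conditions: a_0 = 2, a_1 = 1.
Setting the coefficient of each power of x to zero and solving order by order (substituting the coefficients already found):
  x^0: 2 a_2 - a_0 = 0  ->  2 a_2 = a_0 = 2  ->  a_2 = 1
  x^1: 6 a_3 + a_1 + a_0 = 0  ->  6 a_3 = -a_1 - a_0 = -3  ->  a_3 = -1/2
  x^2: 12 a_4 + 3 a_2 + a_1 = 0  ->  12 a_4 = -3 a_2 - a_1 = -4  ->  a_4 = -1/3
  x^3: 20 a_5 + 5 a_3 + a_2 = 0  ->  20 a_5 = -5 a_3 - a_2 = 3/2  ->  a_5 = 3/40
  x^4: 30 a_6 + 7 a_4 + a_3 = 0  ->  30 a_6 = -7 a_4 - a_3 = 17/6  ->  a_6 = 17/180
Truncated series: y(x) = 2 + x + x^2 - (1/2) x^3 - (1/3) x^4 + (3/40) x^5 + (17/180) x^6 + O(x^7).

a_0 = 2; a_1 = 1; a_2 = 1; a_3 = -1/2; a_4 = -1/3; a_5 = 3/40; a_6 = 17/180


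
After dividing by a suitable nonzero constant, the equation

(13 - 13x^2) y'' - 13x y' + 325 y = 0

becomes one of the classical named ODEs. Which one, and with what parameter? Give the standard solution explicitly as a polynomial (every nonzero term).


All three coefficients share the factor 13; dividing through by 13 gives  (1 - x^2) y'' - x y' + 25 y = 0.
This matches the Chebyshev equation (1 - x^2) y'' - x y' + n^2 y = 0 (note the -x y' term, not -2x y') with n^2 = 25, so n = 5; the polynomial solution is T_5(x).
With y = sum_k a_k x^k, matching x^k gives (k+2)(k+1) a_{k+2} = (k^2 - n^2) a_k = (k - 5)(k + 5) a_k. The right side vanishes at k = 5, so the series with the parity of 5 terminates at degree 5.
Standard normalization: leading coefficient of T_n is 2^(n-1), so a_5 = 2^4 = 16. Work downward with a_k = (k+1)(k+2) a_{k+2} / ((k - 5)(k + 5)):
  a_3 = (4)(5)(16) / ((3 - 5)(3 + 5)) = 320/(-16) = -20
  a_1 = (2)(3)(-20) / ((1 - 5)(1 + 5)) = -120/(-24) = 5
Hence T_5(x) = 16 x^5 - 20 x^3 + 5 x.

T_5(x); series = 16 x^5 - 20 x^3 + 5 x


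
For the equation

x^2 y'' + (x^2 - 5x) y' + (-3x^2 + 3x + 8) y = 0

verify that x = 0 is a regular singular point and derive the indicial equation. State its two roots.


Divide by x^2 to reach normal form y'' + P_1(x) y' + P_2(x) y = 0 with P_1(x) = 1 - 5/x and P_2(x) = -3 + 3/x + 8/x^2.
x = 0 is a singular point because the y'-coefficient 1 - 5/x has a pole at x = 0 and the y-coefficient -3 + 3/x + 8/x^2 has a pole at x = 0.
It is a regular singular point because x P_1(x) = p(x) = x - 5 and x^2 P_2(x) = q(x) = -3x^2 + 3x + 8 are polynomials, hence analytic at x = 0.
p(0) = -5,  q(0) = 8.
Indicial equation: r(r-1) + p(0) r + q(0) = 0, i.e. r^2 + (p(0) - 1) r + q(0) = 0, i.e. r^2 - 6 r + 8 = 0.
Discriminant: (-6)^2 - 4(8) = 4, so r = (6 ± 2)/2.
Solving: r_1 = 4, r_2 = 2.

indicial: r^2 - 6 r + 8 = 0; roots r_1 = 4, r_2 = 2


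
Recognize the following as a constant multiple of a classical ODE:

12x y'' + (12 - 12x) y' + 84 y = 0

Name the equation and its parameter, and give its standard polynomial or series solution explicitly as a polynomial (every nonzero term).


All three coefficients share the factor 12; dividing through by 12 gives  x y'' + (1 - x) y' + 7 y = 0.
This matches the Laguerre equation x y'' + (1 - x) y' + n y = 0 with n = 7; the polynomial solution is L_7(x).
With y = sum_k a_k x^k, matching x^k gives (k+1)k a_{k+1} + (k+1) a_{k+1} - k a_k + n a_k = 0, i.e. (k+1)^2 a_{k+1} = (k - n) a_k = (k - 7) a_k. The right side vanishes at k = 7, so the series terminates at degree 7.
Standard normalization L_n(0) = 1 gives a_0 = 1. Work upward with a_{k+1} = (k - 7) a_k / (k+1)^2:
  a_1 = (0 - 7)(1) / 1^2 = -7/1 = -7
  a_2 = (1 - 7)(-7) / 2^2 = 42/4 = 21/2
  a_3 = (2 - 7)(21/2) / 3^2 = (-105/2)/9 = -35/6
  a_4 = (3 - 7)(-35/6) / 4^2 = (70/3)/16 = 35/24
  a_5 = (4 - 7)(35/24) / 5^2 = (-35/8)/25 = -7/40
  a_6 = (5 - 7)(-7/40) / 6^2 = (7/20)/36 = 7/720
  a_7 = (6 - 7)(7/720) / 7^2 = (-7/720)/49 = -1/5040
Hence L_7(x) = -x^7/5040 + 7 x^6/720 - 7 x^5/40 + 35 x^4/24 - 35 x^3/6 + 21 x^2/2 - 7 x + 1.

L_7(x); series = -x^7/5040 + 7 x^6/720 - 7 x^5/40 + 35 x^4/24 - 35 x^3/6 + 21 x^2/2 - 7 x + 1


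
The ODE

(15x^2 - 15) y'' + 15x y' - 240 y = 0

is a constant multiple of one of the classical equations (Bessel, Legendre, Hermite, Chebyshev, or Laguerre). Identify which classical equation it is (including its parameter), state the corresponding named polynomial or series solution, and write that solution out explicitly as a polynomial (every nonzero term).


All three coefficients share the factor -15; dividing through by -15 gives  (1 - x^2) y'' - x y' + 16 y = 0.
This matches the Chebyshev equation (1 - x^2) y'' - x y' + n^2 y = 0 (note the -x y' term, not -2x y') with n^2 = 16, so n = 4; the polynomial solution is T_4(x).
With y = sum_k a_k x^k, matching x^k gives (k+2)(k+1) a_{k+2} = (k^2 - n^2) a_k = (k - 4)(k + 4) a_k. The right side vanishes at k = 4, so the series with the parity of 4 terminates at degree 4.
Standard normalization: leading coefficient of T_n is 2^(n-1), so a_4 = 2^3 = 8. Work downward with a_k = (k+1)(k+2) a_{k+2} / ((k - 4)(k + 4)):
  a_2 = (3)(4)(8) / ((2 - 4)(2 + 4)) = 96/(-12) = -8
  a_0 = (1)(2)(-8) / ((0 - 4)(0 + 4)) = -16/(-16) = 1
Hence T_4(x) = 8 x^4 - 8 x^2 + 1.

T_4(x); series = 8 x^4 - 8 x^2 + 1


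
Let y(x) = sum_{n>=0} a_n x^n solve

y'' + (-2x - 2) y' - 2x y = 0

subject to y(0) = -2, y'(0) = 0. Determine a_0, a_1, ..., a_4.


Ansatz: y(x) = sum_{n>=0} a_n x^n, so y'(x) = sum_{n>=1} n a_n x^(n-1) and y''(x) = sum_{n>=2} n(n-1) a_n x^(n-2).
Substitute into P(x) y'' + Q(x) y' + R(x) y = 0 with P(x) = 1, Q(x) = -2x - 2, R(x) = -2x, and match powers of x.
Initial conditions: a_0 = -2, a_1 = 0.
Setting the coefficient of each power of x to zero and solving order by order (substituting the coefficients already found):
  x^0: 2 a_2 - 2 a_1 = 0  ->  2 a_2 = 2 a_1 = 0  ->  a_2 = 0
  x^1: 6 a_3 - 4 a_2 - 2 a_1 - 2 a_0 = 0  ->  6 a_3 = 4 a_2 + 2 a_1 + 2 a_0 = -4  ->  a_3 = -2/3
  x^2: 12 a_4 - 6 a_3 - 4 a_2 - 2 a_1 = 0  ->  12 a_4 = 6 a_3 + 4 a_2 + 2 a_1 = -4  ->  a_4 = -1/3
Truncated series: y(x) = -2 - (2/3) x^3 - (1/3) x^4 + O(x^5).

a_0 = -2; a_1 = 0; a_2 = 0; a_3 = -2/3; a_4 = -1/3


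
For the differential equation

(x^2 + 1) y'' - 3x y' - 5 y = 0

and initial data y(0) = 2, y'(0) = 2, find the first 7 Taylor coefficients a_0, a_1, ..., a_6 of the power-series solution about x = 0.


Ansatz: y(x) = sum_{n>=0} a_n x^n, so y'(x) = sum_{n>=1} n a_n x^(n-1) and y''(x) = sum_{n>=2} n(n-1) a_n x^(n-2).
Substitute into P(x) y'' + Q(x) y' + R(x) y = 0 with P(x) = x^2 + 1, Q(x) = -3x, R(x) = -5, and match powers of x.
Initial conditions: a_0 = 2, a_1 = 2.
Setting the coefficient of each power of x to zero and solving order by order (substituting the coefficients already found):
  x^0: 2 a_2 - 5 a_0 = 0  ->  2 a_2 = 5 a_0 = 10  ->  a_2 = 5
  x^1: 6 a_3 - 8 a_1 = 0  ->  6 a_3 = 8 a_1 = 16  ->  a_3 = 8/3
  x^2: 12 a_4 - 9 a_2 = 0  ->  12 a_4 = 9 a_2 = 45  ->  a_4 = 15/4
  x^3: 20 a_5 - 8 a_3 = 0  ->  20 a_5 = 8 a_3 = 64/3  ->  a_5 = 16/15
  x^4: 30 a_6 - 5 a_4 = 0  ->  30 a_6 = 5 a_4 = 75/4  ->  a_6 = 5/8
Truncated series: y(x) = 2 + 2 x + 5 x^2 + (8/3) x^3 + (15/4) x^4 + (16/15) x^5 + (5/8) x^6 + O(x^7).

a_0 = 2; a_1 = 2; a_2 = 5; a_3 = 8/3; a_4 = 15/4; a_5 = 16/15; a_6 = 5/8


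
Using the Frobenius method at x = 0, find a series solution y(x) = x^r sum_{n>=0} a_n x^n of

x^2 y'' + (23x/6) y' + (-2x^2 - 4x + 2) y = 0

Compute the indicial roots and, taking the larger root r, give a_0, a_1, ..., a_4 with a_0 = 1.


Write in Frobenius form y'' + (p(x)/x) y' + (q(x)/x^2) y = 0:
  p(x) = 23/6,  q(x) = -2x^2 - 4x + 2.
Indicial equation: r(r-1) + (23/6) r + (2) = 0 -> roots r_1 = -4/3, r_2 = -3/2.
Take r = r_1 = -4/3. Let y(x) = x^r sum_{n>=0} a_n x^n with a_0 = 1.
Substitute y = x^r sum a_n x^n and match x^{r+n}. The recurrence is
  D(n) a_n - 4 a_{n-1} - 2 a_{n-2} = 0,  where D(n) = (r+n)(r+n-1) + (23/6)(r+n) + (2).
  a_n = [4 a_{n-1} + 2 a_{n-2}] / D(n).
Since the indicial polynomial factors as (r - r_1)(r - r_2), D(n) = (r_1 + n - r_1)(r_1 + n - r_2) = n(n + 1/6).
Evaluating step by step (a_0 = 1):
  n = 1: D(1) = 1(1 + 1/6) = 7/6; numerator = 4(1) = 4; a_1 = (4)/(7/6) = 24/7
  n = 2: D(2) = 2(2 + 1/6) = 13/3; numerator = 4(24/7) + 2(1) = 110/7; a_2 = (110/7)/(13/3) = 330/91
  n = 3: D(3) = 3(3 + 1/6) = 19/2; numerator = 4(330/91) + 2(24/7) = 1944/91; a_3 = (1944/91)/(19/2) = 3888/1729
  n = 4: D(4) = 4(4 + 1/6) = 50/3; numerator = 4(3888/1729) + 2(330/91) = 28092/1729; a_4 = (28092/1729)/(50/3) = 42138/43225

r = -4/3; a_0 = 1; a_1 = 24/7; a_2 = 330/91; a_3 = 3888/1729; a_4 = 42138/43225


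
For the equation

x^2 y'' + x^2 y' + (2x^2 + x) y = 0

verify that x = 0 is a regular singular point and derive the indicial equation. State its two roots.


Divide by x^2 to reach normal form y'' + P_1(x) y' + P_2(x) y = 0 with P_1(x) = 1 and P_2(x) = 2 + 1/x.
x = 0 is a singular point because the y-coefficient 2 + 1/x has a pole at x = 0.
It is a regular singular point because x P_1(x) = p(x) = x and x^2 P_2(x) = q(x) = 2x^2 + x are polynomials, hence analytic at x = 0.
p(0) = 0,  q(0) = 0.
Indicial equation: r(r-1) + p(0) r + q(0) = 0, i.e. r^2 + (p(0) - 1) r + q(0) = 0, i.e. r^2 - 1 r = 0.
Discriminant: (-1)^2 - 4(0) = 1, so r = (1 ± 1)/2.
Solving: r_1 = 1, r_2 = 0.

indicial: r^2 - 1 r = 0; roots r_1 = 1, r_2 = 0


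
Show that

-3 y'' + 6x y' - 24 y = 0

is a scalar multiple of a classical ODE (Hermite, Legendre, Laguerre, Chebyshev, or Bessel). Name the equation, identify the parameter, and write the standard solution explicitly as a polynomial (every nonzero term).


All three coefficients share the factor -3; dividing through by -3 gives  y'' - 2x y' + 8 y = 0.
This matches the Hermite equation y'' - 2x y' + 2n y = 0 with 2n = 8, so n = 4; the polynomial solution is H_4(x).
With y = sum_k a_k x^k, matching x^k gives (k+2)(k+1) a_{k+2} = 2(k - n) a_k = 2(k - 4) a_k. The right side vanishes at k = 4, so the series with the parity of 4 terminates at degree 4.
Standard normalization: leading coefficient of H_n is 2^n, so a_4 = 2^4 = 16. Work downward with a_k = (k+1)(k+2) a_{k+2} / (2(k - n)):
  a_2 = (3)(4)(16) / (2(2 - 4)) = 192/(-4) = -48
  a_0 = (1)(2)(-48) / (2(0 - 4)) = -96/(-8) = 12
Hence H_4(x) = 16 x^4 - 48 x^2 + 12.

H_4(x); series = 16 x^4 - 48 x^2 + 12


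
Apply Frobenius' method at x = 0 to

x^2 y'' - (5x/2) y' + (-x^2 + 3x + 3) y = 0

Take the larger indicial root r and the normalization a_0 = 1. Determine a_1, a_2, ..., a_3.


Write in Frobenius form y'' + (p(x)/x) y' + (q(x)/x^2) y = 0:
  p(x) = -5/2,  q(x) = -x^2 + 3x + 3.
Indicial equation: r(r-1) + (-5/2) r + (3) = 0 -> roots r_1 = 2, r_2 = 3/2.
Take r = r_1 = 2. Let y(x) = x^r sum_{n>=0} a_n x^n with a_0 = 1.
Substitute y = x^r sum a_n x^n and match x^{r+n}. The recurrence is
  D(n) a_n + 3 a_{n-1} - 1 a_{n-2} = 0,  where D(n) = (r+n)(r+n-1) + (-5/2)(r+n) + (3).
  a_n = [-3 a_{n-1} + 1 a_{n-2}] / D(n).
Since the indicial polynomial factors as (r - r_1)(r - r_2), D(n) = (r_1 + n - r_1)(r_1 + n - r_2) = n(n + 1/2).
Evaluating step by step (a_0 = 1):
  n = 1: D(1) = 1(1 + 1/2) = 3/2; numerator = -3(1) = -3; a_1 = (-3)/(3/2) = -2
  n = 2: D(2) = 2(2 + 1/2) = 5; numerator = -3(-2) + 1(1) = 7; a_2 = (7)/(5) = 7/5
  n = 3: D(3) = 3(3 + 1/2) = 21/2; numerator = -3(7/5) + 1(-2) = -31/5; a_3 = (-31/5)/(21/2) = -62/105

r = 2; a_0 = 1; a_1 = -2; a_2 = 7/5; a_3 = -62/105


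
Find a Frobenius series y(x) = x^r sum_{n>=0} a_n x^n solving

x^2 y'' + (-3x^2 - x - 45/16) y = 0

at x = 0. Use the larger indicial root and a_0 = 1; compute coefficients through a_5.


Write in Frobenius form y'' + (p(x)/x) y' + (q(x)/x^2) y = 0:
  p(x) = 0,  q(x) = -3x^2 - x - 45/16.
Indicial equation: r(r-1) + (0) r + (-45/16) = 0 -> roots r_1 = 9/4, r_2 = -5/4.
Take r = r_1 = 9/4. Let y(x) = x^r sum_{n>=0} a_n x^n with a_0 = 1.
Substitute y = x^r sum a_n x^n and match x^{r+n}. The recurrence is
  D(n) a_n - 1 a_{n-1} - 3 a_{n-2} = 0,  where D(n) = (r+n)(r+n-1) + (0)(r+n) + (-45/16).
  a_n = [1 a_{n-1} + 3 a_{n-2}] / D(n).
Since the indicial polynomial factors as (r - r_1)(r - r_2), D(n) = (r_1 + n - r_1)(r_1 + n - r_2) = n(n + 7/2).
Evaluating step by step (a_0 = 1):
  n = 1: D(1) = 1(1 + 7/2) = 9/2; numerator = 1(1) = 1; a_1 = (1)/(9/2) = 2/9
  n = 2: D(2) = 2(2 + 7/2) = 11; numerator = 1(2/9) + 3(1) = 29/9; a_2 = (29/9)/(11) = 29/99
  n = 3: D(3) = 3(3 + 7/2) = 39/2; numerator = 1(29/99) + 3(2/9) = 95/99; a_3 = (95/99)/(39/2) = 190/3861
  n = 4: D(4) = 4(4 + 7/2) = 30; numerator = 1(190/3861) + 3(29/99) = 3583/3861; a_4 = (3583/3861)/(30) = 3583/115830
  n = 5: D(5) = 5(5 + 7/2) = 85/2; numerator = 1(3583/115830) + 3(190/3861) = 1591/8910; a_5 = (1591/8910)/(85/2) = 1591/378675

r = 9/4; a_0 = 1; a_1 = 2/9; a_2 = 29/99; a_3 = 190/3861; a_4 = 3583/115830; a_5 = 1591/378675


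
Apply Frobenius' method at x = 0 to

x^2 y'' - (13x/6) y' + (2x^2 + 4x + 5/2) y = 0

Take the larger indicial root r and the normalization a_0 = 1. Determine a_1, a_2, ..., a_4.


Write in Frobenius form y'' + (p(x)/x) y' + (q(x)/x^2) y = 0:
  p(x) = -13/6,  q(x) = 2x^2 + 4x + 5/2.
Indicial equation: r(r-1) + (-13/6) r + (5/2) = 0 -> roots r_1 = 5/3, r_2 = 3/2.
Take r = r_1 = 5/3. Let y(x) = x^r sum_{n>=0} a_n x^n with a_0 = 1.
Substitute y = x^r sum a_n x^n and match x^{r+n}. The recurrence is
  D(n) a_n + 4 a_{n-1} + 2 a_{n-2} = 0,  where D(n) = (r+n)(r+n-1) + (-13/6)(r+n) + (5/2).
  a_n = [-4 a_{n-1} - 2 a_{n-2}] / D(n).
Since the indicial polynomial factors as (r - r_1)(r - r_2), D(n) = (r_1 + n - r_1)(r_1 + n - r_2) = n(n + 1/6).
Evaluating step by step (a_0 = 1):
  n = 1: D(1) = 1(1 + 1/6) = 7/6; numerator = -4(1) = -4; a_1 = (-4)/(7/6) = -24/7
  n = 2: D(2) = 2(2 + 1/6) = 13/3; numerator = -4(-24/7) - 2(1) = 82/7; a_2 = (82/7)/(13/3) = 246/91
  n = 3: D(3) = 3(3 + 1/6) = 19/2; numerator = -4(246/91) - 2(-24/7) = -360/91; a_3 = (-360/91)/(19/2) = -720/1729
  n = 4: D(4) = 4(4 + 1/6) = 50/3; numerator = -4(-720/1729) - 2(246/91) = -924/247; a_4 = (-924/247)/(50/3) = -1386/6175

r = 5/3; a_0 = 1; a_1 = -24/7; a_2 = 246/91; a_3 = -720/1729; a_4 = -1386/6175


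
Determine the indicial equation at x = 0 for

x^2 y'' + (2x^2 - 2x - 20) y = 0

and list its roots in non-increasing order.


Divide by x^2 to reach normal form y'' + P_1(x) y' + P_2(x) y = 0 with P_1(x) = 0 and P_2(x) = 2 - 2/x - 20/x^2.
x = 0 is a singular point because the y-coefficient 2 - 2/x - 20/x^2 has a pole at x = 0.
It is a regular singular point because x P_1(x) = p(x) = 0 and x^2 P_2(x) = q(x) = 2x^2 - 2x - 20 are polynomials, hence analytic at x = 0.
p(0) = 0,  q(0) = -20.
Indicial equation: r(r-1) + p(0) r + q(0) = 0, i.e. r^2 + (p(0) - 1) r + q(0) = 0, i.e. r^2 - 1 r - 20 = 0.
Discriminant: (-1)^2 - 4(-20) = 81, so r = (1 ± 9)/2.
Solving: r_1 = 5, r_2 = -4.

indicial: r^2 - 1 r - 20 = 0; roots r_1 = 5, r_2 = -4


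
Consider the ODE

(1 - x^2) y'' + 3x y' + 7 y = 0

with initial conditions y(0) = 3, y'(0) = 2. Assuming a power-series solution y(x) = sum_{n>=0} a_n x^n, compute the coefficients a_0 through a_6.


Ansatz: y(x) = sum_{n>=0} a_n x^n, so y'(x) = sum_{n>=1} n a_n x^(n-1) and y''(x) = sum_{n>=2} n(n-1) a_n x^(n-2).
Substitute into P(x) y'' + Q(x) y' + R(x) y = 0 with P(x) = 1 - x^2, Q(x) = 3x, R(x) = 7, and match powers of x.
Initial conditions: a_0 = 3, a_1 = 2.
Setting the coefficient of each power of x to zero and solving order by order (substituting the coefficients already found):
  x^0: 2 a_2 + 7 a_0 = 0  ->  2 a_2 = -7 a_0 = -21  ->  a_2 = -21/2
  x^1: 6 a_3 + 10 a_1 = 0  ->  6 a_3 = -10 a_1 = -20  ->  a_3 = -10/3
  x^2: 12 a_4 + 11 a_2 = 0  ->  12 a_4 = -11 a_2 = 231/2  ->  a_4 = 77/8
  x^3: 20 a_5 + 10 a_3 = 0  ->  20 a_5 = -10 a_3 = 100/3  ->  a_5 = 5/3
  x^4: 30 a_6 + 7 a_4 = 0  ->  30 a_6 = -7 a_4 = -539/8  ->  a_6 = -539/240
Truncated series: y(x) = 3 + 2 x - (21/2) x^2 - (10/3) x^3 + (77/8) x^4 + (5/3) x^5 - (539/240) x^6 + O(x^7).

a_0 = 3; a_1 = 2; a_2 = -21/2; a_3 = -10/3; a_4 = 77/8; a_5 = 5/3; a_6 = -539/240


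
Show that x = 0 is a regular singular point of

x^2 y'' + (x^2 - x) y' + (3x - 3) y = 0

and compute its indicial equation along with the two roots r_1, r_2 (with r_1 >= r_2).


Divide by x^2 to reach normal form y'' + P_1(x) y' + P_2(x) y = 0 with P_1(x) = 1 - 1/x and P_2(x) = 3/x - 3/x^2.
x = 0 is a singular point because the y'-coefficient 1 - 1/x has a pole at x = 0 and the y-coefficient 3/x - 3/x^2 has a pole at x = 0.
It is a regular singular point because x P_1(x) = p(x) = x - 1 and x^2 P_2(x) = q(x) = 3x - 3 are polynomials, hence analytic at x = 0.
p(0) = -1,  q(0) = -3.
Indicial equation: r(r-1) + p(0) r + q(0) = 0, i.e. r^2 + (p(0) - 1) r + q(0) = 0, i.e. r^2 - 2 r - 3 = 0.
Discriminant: (-2)^2 - 4(-3) = 16, so r = (2 ± 4)/2.
Solving: r_1 = 3, r_2 = -1.

indicial: r^2 - 2 r - 3 = 0; roots r_1 = 3, r_2 = -1


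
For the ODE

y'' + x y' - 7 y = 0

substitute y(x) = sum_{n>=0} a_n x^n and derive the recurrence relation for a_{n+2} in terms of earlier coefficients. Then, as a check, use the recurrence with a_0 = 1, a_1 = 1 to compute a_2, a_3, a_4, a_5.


Substitute y = sum_n a_n x^n.
y''(x) has coefficient (n+2)(n+1) a_{n+2} at x^n;
x y'(x) has coefficient n a_n at x^n (shift);
-7 y(x) has coefficient -7 a_n at x^n.
Matching x^n: (n+2)(n+1) a_{n+2} + (n - 7) a_n = 0.
Thus a_{n+2} = (-n + 7) / ((n+1)(n+2)) * a_n.

Check with a_0 = 1, a_1 = 1 (apply the recurrence for n = 0, 1, 2, 3): a_0 = 1, a_1 = 1, a_2 = 7/2, a_3 = 1, a_4 = 35/24, a_5 = 1/5.

a_(n+2) = (-n + 7) / ((n+1)(n+2)) * a_n; check: a_0 = 1, a_1 = 1, a_2 = 7/2, a_3 = 1, a_4 = 35/24, a_5 = 1/5


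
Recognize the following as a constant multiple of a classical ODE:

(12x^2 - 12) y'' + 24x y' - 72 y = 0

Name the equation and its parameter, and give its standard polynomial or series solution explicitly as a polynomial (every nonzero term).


All three coefficients share the factor -12; dividing through by -12 gives  (1 - x^2) y'' - 2x y' + 6 y = 0.
This matches the Legendre equation (1 - x^2) y'' - 2x y' + n(n+1) y = 0 (note the -2x y' term) with n(n+1) = 6, so n = 2; the polynomial solution is P_2(x).
With y = sum_k a_k x^k, matching x^k gives (k+2)(k+1) a_{k+2} = [k(k+1) - n(n+1)] a_k = (k - 2)(k + 3) a_k. The right side vanishes at k = 2, so the series with the parity of 2 terminates at degree 2.
Standard normalization (P_n(1) = 1): leading coefficient (2n)!/(2^n (n!)^2) = 24/(4*4) = 3/2, so a_2 = 3/2. Work downward with a_k = (k+1)(k+2) a_{k+2} / ((k - 2)(k + 3)):
  a_0 = (1)(2)(3/2) / ((0 - 2)(0 + 3)) = 3/(-6) = -1/2
Hence P_2(x) = 3 x^2/2 - 1/2.

P_2(x); series = 3 x^2/2 - 1/2


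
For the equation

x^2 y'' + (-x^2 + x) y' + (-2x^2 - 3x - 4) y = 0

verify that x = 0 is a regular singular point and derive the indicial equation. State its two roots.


Divide by x^2 to reach normal form y'' + P_1(x) y' + P_2(x) y = 0 with P_1(x) = -1 + 1/x and P_2(x) = -2 - 3/x - 4/x^2.
x = 0 is a singular point because the y'-coefficient -1 + 1/x has a pole at x = 0 and the y-coefficient -2 - 3/x - 4/x^2 has a pole at x = 0.
It is a regular singular point because x P_1(x) = p(x) = 1 - x and x^2 P_2(x) = q(x) = -2x^2 - 3x - 4 are polynomials, hence analytic at x = 0.
p(0) = 1,  q(0) = -4.
Indicial equation: r(r-1) + p(0) r + q(0) = 0, i.e. r^2 + (p(0) - 1) r + q(0) = 0, i.e. r^2 - 4 = 0.
Discriminant: (0)^2 - 4(-4) = 16, so r = (0 ± 4)/2.
Solving: r_1 = 2, r_2 = -2.

indicial: r^2 - 4 = 0; roots r_1 = 2, r_2 = -2


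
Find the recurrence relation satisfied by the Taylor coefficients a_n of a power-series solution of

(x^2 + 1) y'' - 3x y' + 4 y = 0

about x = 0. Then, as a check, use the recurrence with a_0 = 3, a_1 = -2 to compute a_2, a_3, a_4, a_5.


Substitute y = sum_n a_n x^n.
(1 + 1 x^2) y'' contributes (n+2)(n+1) a_{n+2} + n(n-1) a_n at x^n.
-3 x y'(x) contributes -3 n a_n at x^n.
4 y(x) contributes 4 a_n at x^n.
Matching x^n: (n+2)(n+1) a_{n+2} + (n(n-1) - 3 n + 4) a_n = 0.
Thus a_{n+2} = (-n(n-1) + 3 n - 4) / ((n+1)(n+2)) * a_n.

Check with a_0 = 3, a_1 = -2 (apply the recurrence for n = 0, 1, 2, 3): a_0 = 3, a_1 = -2, a_2 = -6, a_3 = 1/3, a_4 = 0, a_5 = -1/60.

a_(n+2) = (-n(n-1) + 3 n - 4) / ((n+1)(n+2)) * a_n; check: a_0 = 3, a_1 = -2, a_2 = -6, a_3 = 1/3, a_4 = 0, a_5 = -1/60


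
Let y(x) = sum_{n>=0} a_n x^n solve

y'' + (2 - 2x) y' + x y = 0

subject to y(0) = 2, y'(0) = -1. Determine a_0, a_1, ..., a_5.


Ansatz: y(x) = sum_{n>=0} a_n x^n, so y'(x) = sum_{n>=1} n a_n x^(n-1) and y''(x) = sum_{n>=2} n(n-1) a_n x^(n-2).
Substitute into P(x) y'' + Q(x) y' + R(x) y = 0 with P(x) = 1, Q(x) = 2 - 2x, R(x) = x, and match powers of x.
Initial conditions: a_0 = 2, a_1 = -1.
Setting the coefficient of each power of x to zero and solving order by order (substituting the coefficients already found):
  x^0: 2 a_2 + 2 a_1 = 0  ->  2 a_2 = -2 a_1 = 2  ->  a_2 = 1
  x^1: 6 a_3 + 4 a_2 - 2 a_1 + a_0 = 0  ->  6 a_3 = -4 a_2 + 2 a_1 - a_0 = -8  ->  a_3 = -4/3
  x^2: 12 a_4 + 6 a_3 - 4 a_2 + a_1 = 0  ->  12 a_4 = -6 a_3 + 4 a_2 - a_1 = 13  ->  a_4 = 13/12
  x^3: 20 a_5 + 8 a_4 - 6 a_3 + a_2 = 0  ->  20 a_5 = -8 a_4 + 6 a_3 - a_2 = -53/3  ->  a_5 = -53/60
Truncated series: y(x) = 2 - x + x^2 - (4/3) x^3 + (13/12) x^4 - (53/60) x^5 + O(x^6).

a_0 = 2; a_1 = -1; a_2 = 1; a_3 = -4/3; a_4 = 13/12; a_5 = -53/60


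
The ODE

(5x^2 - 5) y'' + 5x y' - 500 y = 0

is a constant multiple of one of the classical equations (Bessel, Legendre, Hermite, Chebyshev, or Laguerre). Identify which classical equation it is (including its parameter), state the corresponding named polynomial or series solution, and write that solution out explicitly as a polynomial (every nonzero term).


All three coefficients share the factor -5; dividing through by -5 gives  (1 - x^2) y'' - x y' + 100 y = 0.
This matches the Chebyshev equation (1 - x^2) y'' - x y' + n^2 y = 0 (note the -x y' term, not -2x y') with n^2 = 100, so n = 10; the polynomial solution is T_10(x).
With y = sum_k a_k x^k, matching x^k gives (k+2)(k+1) a_{k+2} = (k^2 - n^2) a_k = (k - 10)(k + 10) a_k. The right side vanishes at k = 10, so the series with the parity of 10 terminates at degree 10.
Standard normalization: leading coefficient of T_n is 2^(n-1), so a_10 = 2^9 = 512. Work downward with a_k = (k+1)(k+2) a_{k+2} / ((k - 10)(k + 10)):
  a_8 = (9)(10)(512) / ((8 - 10)(8 + 10)) = 46080/(-36) = -1280
  a_6 = (7)(8)(-1280) / ((6 - 10)(6 + 10)) = -71680/(-64) = 1120
  a_4 = (5)(6)(1120) / ((4 - 10)(4 + 10)) = 33600/(-84) = -400
  a_2 = (3)(4)(-400) / ((2 - 10)(2 + 10)) = -4800/(-96) = 50
  a_0 = (1)(2)(50) / ((0 - 10)(0 + 10)) = 100/(-100) = -1
Hence T_10(x) = 512 x^10 - 1280 x^8 + 1120 x^6 - 400 x^4 + 50 x^2 - 1.

T_10(x); series = 512 x^10 - 1280 x^8 + 1120 x^6 - 400 x^4 + 50 x^2 - 1


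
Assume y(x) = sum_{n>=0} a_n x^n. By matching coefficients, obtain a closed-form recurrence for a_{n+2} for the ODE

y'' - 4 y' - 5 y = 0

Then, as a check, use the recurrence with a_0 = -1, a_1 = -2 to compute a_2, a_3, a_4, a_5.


Substitute y = sum_n a_n x^n.
y''(x) has coefficient (n+2)(n+1) a_{n+2} at x^n;
-4 y'(x) has coefficient -4 (n+1) a_{n+1} at x^n;
-5 y(x) has coefficient -5 a_n at x^n.
Matching x^n: (n+2)(n+1) a_{n+2} - 4 (n+1) a_{n+1} - 5 a_n = 0.
Thus a_{n+2} = [4 (n+1) a_{n+1} + 5 a_n] / ((n+1)(n+2)).

Check with a_0 = -1, a_1 = -2 (apply the recurrence for n = 0, 1, 2, 3): a_0 = -1, a_1 = -2, a_2 = -13/2, a_3 = -31/3, a_4 = -313/24, a_5 = -781/60.

a_(n+2) = [4 (n+1) a_(n+1) + 5 a_n] / ((n+1)(n+2)); check: a_0 = -1, a_1 = -2, a_2 = -13/2, a_3 = -31/3, a_4 = -313/24, a_5 = -781/60


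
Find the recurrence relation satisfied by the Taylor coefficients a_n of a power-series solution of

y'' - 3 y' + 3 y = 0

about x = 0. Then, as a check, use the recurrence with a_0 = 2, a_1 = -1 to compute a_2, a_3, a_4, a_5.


Substitute y = sum_n a_n x^n.
y''(x) has coefficient (n+2)(n+1) a_{n+2} at x^n;
-3 y'(x) has coefficient -3 (n+1) a_{n+1} at x^n;
3 y(x) has coefficient 3 a_n at x^n.
Matching x^n: (n+2)(n+1) a_{n+2} - 3 (n+1) a_{n+1} + 3 a_n = 0.
Thus a_{n+2} = [3 (n+1) a_{n+1} - 3 a_n] / ((n+1)(n+2)).

Check with a_0 = 2, a_1 = -1 (apply the recurrence for n = 0, 1, 2, 3): a_0 = 2, a_1 = -1, a_2 = -9/2, a_3 = -4, a_4 = -15/8, a_5 = -21/40.

a_(n+2) = [3 (n+1) a_(n+1) - 3 a_n] / ((n+1)(n+2)); check: a_0 = 2, a_1 = -1, a_2 = -9/2, a_3 = -4, a_4 = -15/8, a_5 = -21/40


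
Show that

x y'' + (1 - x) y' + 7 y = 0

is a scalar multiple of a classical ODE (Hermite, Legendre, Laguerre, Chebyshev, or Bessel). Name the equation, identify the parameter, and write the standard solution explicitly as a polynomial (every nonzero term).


The equation is already in a standard form:  x y'' + (1 - x) y' + 7 y = 0.
This matches the Laguerre equation x y'' + (1 - x) y' + n y = 0 with n = 7; the polynomial solution is L_7(x).
With y = sum_k a_k x^k, matching x^k gives (k+1)k a_{k+1} + (k+1) a_{k+1} - k a_k + n a_k = 0, i.e. (k+1)^2 a_{k+1} = (k - n) a_k = (k - 7) a_k. The right side vanishes at k = 7, so the series terminates at degree 7.
Standard normalization L_n(0) = 1 gives a_0 = 1. Work upward with a_{k+1} = (k - 7) a_k / (k+1)^2:
  a_1 = (0 - 7)(1) / 1^2 = -7/1 = -7
  a_2 = (1 - 7)(-7) / 2^2 = 42/4 = 21/2
  a_3 = (2 - 7)(21/2) / 3^2 = (-105/2)/9 = -35/6
  a_4 = (3 - 7)(-35/6) / 4^2 = (70/3)/16 = 35/24
  a_5 = (4 - 7)(35/24) / 5^2 = (-35/8)/25 = -7/40
  a_6 = (5 - 7)(-7/40) / 6^2 = (7/20)/36 = 7/720
  a_7 = (6 - 7)(7/720) / 7^2 = (-7/720)/49 = -1/5040
Hence L_7(x) = -x^7/5040 + 7 x^6/720 - 7 x^5/40 + 35 x^4/24 - 35 x^3/6 + 21 x^2/2 - 7 x + 1.

L_7(x); series = -x^7/5040 + 7 x^6/720 - 7 x^5/40 + 35 x^4/24 - 35 x^3/6 + 21 x^2/2 - 7 x + 1


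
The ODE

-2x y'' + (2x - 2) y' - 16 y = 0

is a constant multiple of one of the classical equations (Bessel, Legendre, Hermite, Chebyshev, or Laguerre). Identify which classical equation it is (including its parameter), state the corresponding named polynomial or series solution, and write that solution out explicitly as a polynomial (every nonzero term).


All three coefficients share the factor -2; dividing through by -2 gives  x y'' + (1 - x) y' + 8 y = 0.
This matches the Laguerre equation x y'' + (1 - x) y' + n y = 0 with n = 8; the polynomial solution is L_8(x).
With y = sum_k a_k x^k, matching x^k gives (k+1)k a_{k+1} + (k+1) a_{k+1} - k a_k + n a_k = 0, i.e. (k+1)^2 a_{k+1} = (k - n) a_k = (k - 8) a_k. The right side vanishes at k = 8, so the series terminates at degree 8.
Standard normalization L_n(0) = 1 gives a_0 = 1. Work upward with a_{k+1} = (k - 8) a_k / (k+1)^2:
  a_1 = (0 - 8)(1) / 1^2 = -8/1 = -8
  a_2 = (1 - 8)(-8) / 2^2 = 56/4 = 14
  a_3 = (2 - 8)(14) / 3^2 = -84/9 = -28/3
  a_4 = (3 - 8)(-28/3) / 4^2 = (140/3)/16 = 35/12
  a_5 = (4 - 8)(35/12) / 5^2 = (-35/3)/25 = -7/15
  a_6 = (5 - 8)(-7/15) / 6^2 = (7/5)/36 = 7/180
  a_7 = (6 - 8)(7/180) / 7^2 = (-7/90)/49 = -1/630
  a_8 = (7 - 8)(-1/630) / 8^2 = (1/630)/64 = 1/40320
Hence L_8(x) = x^8/40320 - x^7/630 + 7 x^6/180 - 7 x^5/15 + 35 x^4/12 - 28 x^3/3 + 14 x^2 - 8 x + 1.

L_8(x); series = x^8/40320 - x^7/630 + 7 x^6/180 - 7 x^5/15 + 35 x^4/12 - 28 x^3/3 + 14 x^2 - 8 x + 1


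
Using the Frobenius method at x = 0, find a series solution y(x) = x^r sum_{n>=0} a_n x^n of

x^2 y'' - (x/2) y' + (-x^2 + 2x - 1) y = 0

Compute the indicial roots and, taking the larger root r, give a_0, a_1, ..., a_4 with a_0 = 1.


Write in Frobenius form y'' + (p(x)/x) y' + (q(x)/x^2) y = 0:
  p(x) = -1/2,  q(x) = -x^2 + 2x - 1.
Indicial equation: r(r-1) + (-1/2) r + (-1) = 0 -> roots r_1 = 2, r_2 = -1/2.
Take r = r_1 = 2. Let y(x) = x^r sum_{n>=0} a_n x^n with a_0 = 1.
Substitute y = x^r sum a_n x^n and match x^{r+n}. The recurrence is
  D(n) a_n + 2 a_{n-1} - 1 a_{n-2} = 0,  where D(n) = (r+n)(r+n-1) + (-1/2)(r+n) + (-1).
  a_n = [-2 a_{n-1} + 1 a_{n-2}] / D(n).
Since the indicial polynomial factors as (r - r_1)(r - r_2), D(n) = (r_1 + n - r_1)(r_1 + n - r_2) = n(n + 5/2).
Evaluating step by step (a_0 = 1):
  n = 1: D(1) = 1(1 + 5/2) = 7/2; numerator = -2(1) = -2; a_1 = (-2)/(7/2) = -4/7
  n = 2: D(2) = 2(2 + 5/2) = 9; numerator = -2(-4/7) + 1(1) = 15/7; a_2 = (15/7)/(9) = 5/21
  n = 3: D(3) = 3(3 + 5/2) = 33/2; numerator = -2(5/21) + 1(-4/7) = -22/21; a_3 = (-22/21)/(33/2) = -4/63
  n = 4: D(4) = 4(4 + 5/2) = 26; numerator = -2(-4/63) + 1(5/21) = 23/63; a_4 = (23/63)/(26) = 23/1638

r = 2; a_0 = 1; a_1 = -4/7; a_2 = 5/21; a_3 = -4/63; a_4 = 23/1638


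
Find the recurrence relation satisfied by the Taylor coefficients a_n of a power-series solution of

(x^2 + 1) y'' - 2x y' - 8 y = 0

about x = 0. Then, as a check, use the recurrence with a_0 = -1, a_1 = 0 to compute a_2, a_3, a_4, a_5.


Substitute y = sum_n a_n x^n.
(1 + 1 x^2) y'' contributes (n+2)(n+1) a_{n+2} + n(n-1) a_n at x^n.
-2 x y'(x) contributes -2 n a_n at x^n.
-8 y(x) contributes -8 a_n at x^n.
Matching x^n: (n+2)(n+1) a_{n+2} + (n(n-1) - 2 n - 8) a_n = 0.
Thus a_{n+2} = (-n(n-1) + 2 n + 8) / ((n+1)(n+2)) * a_n.

Check with a_0 = -1, a_1 = 0 (apply the recurrence for n = 0, 1, 2, 3): a_0 = -1, a_1 = 0, a_2 = -4, a_3 = 0, a_4 = -10/3, a_5 = 0.

a_(n+2) = (-n(n-1) + 2 n + 8) / ((n+1)(n+2)) * a_n; check: a_0 = -1, a_1 = 0, a_2 = -4, a_3 = 0, a_4 = -10/3, a_5 = 0


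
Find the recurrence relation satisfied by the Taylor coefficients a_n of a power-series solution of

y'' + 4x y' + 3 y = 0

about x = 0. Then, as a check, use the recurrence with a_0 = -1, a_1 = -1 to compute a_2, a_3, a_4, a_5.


Substitute y = sum_n a_n x^n.
y''(x) has coefficient (n+2)(n+1) a_{n+2} at x^n;
4 x y'(x) has coefficient 4 n a_n at x^n (shift);
3 y(x) has coefficient 3 a_n at x^n.
Matching x^n: (n+2)(n+1) a_{n+2} + (4n + 3) a_n = 0.
Thus a_{n+2} = (-4n - 3) / ((n+1)(n+2)) * a_n.

Check with a_0 = -1, a_1 = -1 (apply the recurrence for n = 0, 1, 2, 3): a_0 = -1, a_1 = -1, a_2 = 3/2, a_3 = 7/6, a_4 = -11/8, a_5 = -7/8.

a_(n+2) = (-4n - 3) / ((n+1)(n+2)) * a_n; check: a_0 = -1, a_1 = -1, a_2 = 3/2, a_3 = 7/6, a_4 = -11/8, a_5 = -7/8


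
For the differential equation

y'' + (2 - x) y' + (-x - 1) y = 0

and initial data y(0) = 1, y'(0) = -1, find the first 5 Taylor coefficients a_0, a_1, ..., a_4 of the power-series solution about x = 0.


Ansatz: y(x) = sum_{n>=0} a_n x^n, so y'(x) = sum_{n>=1} n a_n x^(n-1) and y''(x) = sum_{n>=2} n(n-1) a_n x^(n-2).
Substitute into P(x) y'' + Q(x) y' + R(x) y = 0 with P(x) = 1, Q(x) = 2 - x, R(x) = -x - 1, and match powers of x.
Initial conditions: a_0 = 1, a_1 = -1.
Setting the coefficient of each power of x to zero and solving order by order (substituting the coefficients already found):
  x^0: 2 a_2 + 2 a_1 - a_0 = 0  ->  2 a_2 = -2 a_1 + a_0 = 3  ->  a_2 = 3/2
  x^1: 6 a_3 + 4 a_2 - 2 a_1 - a_0 = 0  ->  6 a_3 = -4 a_2 + 2 a_1 + a_0 = -7  ->  a_3 = -7/6
  x^2: 12 a_4 + 6 a_3 - 3 a_2 - a_1 = 0  ->  12 a_4 = -6 a_3 + 3 a_2 + a_1 = 21/2  ->  a_4 = 7/8
Truncated series: y(x) = 1 - x + (3/2) x^2 - (7/6) x^3 + (7/8) x^4 + O(x^5).

a_0 = 1; a_1 = -1; a_2 = 3/2; a_3 = -7/6; a_4 = 7/8


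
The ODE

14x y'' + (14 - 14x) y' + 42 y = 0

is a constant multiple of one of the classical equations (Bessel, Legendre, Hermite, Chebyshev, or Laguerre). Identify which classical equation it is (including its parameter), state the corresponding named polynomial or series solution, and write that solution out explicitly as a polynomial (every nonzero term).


All three coefficients share the factor 14; dividing through by 14 gives  x y'' + (1 - x) y' + 3 y = 0.
This matches the Laguerre equation x y'' + (1 - x) y' + n y = 0 with n = 3; the polynomial solution is L_3(x).
With y = sum_k a_k x^k, matching x^k gives (k+1)k a_{k+1} + (k+1) a_{k+1} - k a_k + n a_k = 0, i.e. (k+1)^2 a_{k+1} = (k - n) a_k = (k - 3) a_k. The right side vanishes at k = 3, so the series terminates at degree 3.
Standard normalization L_n(0) = 1 gives a_0 = 1. Work upward with a_{k+1} = (k - 3) a_k / (k+1)^2:
  a_1 = (0 - 3)(1) / 1^2 = -3/1 = -3
  a_2 = (1 - 3)(-3) / 2^2 = 6/4 = 3/2
  a_3 = (2 - 3)(3/2) / 3^2 = (-3/2)/9 = -1/6
Hence L_3(x) = -x^3/6 + 3 x^2/2 - 3 x + 1.

L_3(x); series = -x^3/6 + 3 x^2/2 - 3 x + 1


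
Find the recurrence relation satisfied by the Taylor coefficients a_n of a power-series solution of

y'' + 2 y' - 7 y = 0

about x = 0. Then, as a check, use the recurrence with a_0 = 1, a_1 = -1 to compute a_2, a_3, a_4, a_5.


Substitute y = sum_n a_n x^n.
y''(x) has coefficient (n+2)(n+1) a_{n+2} at x^n;
2 y'(x) has coefficient 2 (n+1) a_{n+1} at x^n;
-7 y(x) has coefficient -7 a_n at x^n.
Matching x^n: (n+2)(n+1) a_{n+2} + 2 (n+1) a_{n+1} - 7 a_n = 0.
Thus a_{n+2} = [-2 (n+1) a_{n+1} + 7 a_n] / ((n+1)(n+2)).

Check with a_0 = 1, a_1 = -1 (apply the recurrence for n = 0, 1, 2, 3): a_0 = 1, a_1 = -1, a_2 = 9/2, a_3 = -25/6, a_4 = 113/24, a_5 = -401/120.

a_(n+2) = [-2 (n+1) a_(n+1) + 7 a_n] / ((n+1)(n+2)); check: a_0 = 1, a_1 = -1, a_2 = 9/2, a_3 = -25/6, a_4 = 113/24, a_5 = -401/120


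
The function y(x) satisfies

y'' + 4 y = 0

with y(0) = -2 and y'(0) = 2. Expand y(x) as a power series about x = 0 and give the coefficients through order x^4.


Ansatz: y(x) = sum_{n>=0} a_n x^n, so y'(x) = sum_{n>=1} n a_n x^(n-1) and y''(x) = sum_{n>=2} n(n-1) a_n x^(n-2).
Substitute into P(x) y'' + Q(x) y' + R(x) y = 0 with P(x) = 1, Q(x) = 0, R(x) = 4, and match powers of x.
Initial conditions: a_0 = -2, a_1 = 2.
Setting the coefficient of each power of x to zero and solving order by order (substituting the coefficients already found):
  x^0: 2 a_2 + 4 a_0 = 0  ->  2 a_2 = -4 a_0 = 8  ->  a_2 = 4
  x^1: 6 a_3 + 4 a_1 = 0  ->  6 a_3 = -4 a_1 = -8  ->  a_3 = -4/3
  x^2: 12 a_4 + 4 a_2 = 0  ->  12 a_4 = -4 a_2 = -16  ->  a_4 = -4/3
Truncated series: y(x) = -2 + 2 x + 4 x^2 - (4/3) x^3 - (4/3) x^4 + O(x^5).

a_0 = -2; a_1 = 2; a_2 = 4; a_3 = -4/3; a_4 = -4/3


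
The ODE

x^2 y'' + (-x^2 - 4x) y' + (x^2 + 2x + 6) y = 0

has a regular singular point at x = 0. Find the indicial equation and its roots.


Divide by x^2 to reach normal form y'' + P_1(x) y' + P_2(x) y = 0 with P_1(x) = -1 - 4/x and P_2(x) = 1 + 2/x + 6/x^2.
x = 0 is a singular point because the y'-coefficient -1 - 4/x has a pole at x = 0 and the y-coefficient 1 + 2/x + 6/x^2 has a pole at x = 0.
It is a regular singular point because x P_1(x) = p(x) = -x - 4 and x^2 P_2(x) = q(x) = x^2 + 2x + 6 are polynomials, hence analytic at x = 0.
p(0) = -4,  q(0) = 6.
Indicial equation: r(r-1) + p(0) r + q(0) = 0, i.e. r^2 + (p(0) - 1) r + q(0) = 0, i.e. r^2 - 5 r + 6 = 0.
Discriminant: (-5)^2 - 4(6) = 1, so r = (5 ± 1)/2.
Solving: r_1 = 3, r_2 = 2.

indicial: r^2 - 5 r + 6 = 0; roots r_1 = 3, r_2 = 2


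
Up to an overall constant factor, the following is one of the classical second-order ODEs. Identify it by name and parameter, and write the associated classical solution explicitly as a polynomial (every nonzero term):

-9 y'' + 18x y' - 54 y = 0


All three coefficients share the factor -9; dividing through by -9 gives  y'' - 2x y' + 6 y = 0.
This matches the Hermite equation y'' - 2x y' + 2n y = 0 with 2n = 6, so n = 3; the polynomial solution is H_3(x).
With y = sum_k a_k x^k, matching x^k gives (k+2)(k+1) a_{k+2} = 2(k - n) a_k = 2(k - 3) a_k. The right side vanishes at k = 3, so the series with the parity of 3 terminates at degree 3.
Standard normalization: leading coefficient of H_n is 2^n, so a_3 = 2^3 = 8. Work downward with a_k = (k+1)(k+2) a_{k+2} / (2(k - n)):
  a_1 = (2)(3)(8) / (2(1 - 3)) = 48/(-4) = -12
Hence H_3(x) = 8 x^3 - 12 x.

H_3(x); series = 8 x^3 - 12 x


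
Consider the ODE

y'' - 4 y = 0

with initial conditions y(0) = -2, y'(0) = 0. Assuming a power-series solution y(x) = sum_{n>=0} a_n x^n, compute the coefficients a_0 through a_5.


Ansatz: y(x) = sum_{n>=0} a_n x^n, so y'(x) = sum_{n>=1} n a_n x^(n-1) and y''(x) = sum_{n>=2} n(n-1) a_n x^(n-2).
Substitute into P(x) y'' + Q(x) y' + R(x) y = 0 with P(x) = 1, Q(x) = 0, R(x) = -4, and match powers of x.
Initial conditions: a_0 = -2, a_1 = 0.
Setting the coefficient of each power of x to zero and solving order by order (substituting the coefficients already found):
  x^0: 2 a_2 - 4 a_0 = 0  ->  2 a_2 = 4 a_0 = -8  ->  a_2 = -4
  x^1: 6 a_3 - 4 a_1 = 0  ->  6 a_3 = 4 a_1 = 0  ->  a_3 = 0
  x^2: 12 a_4 - 4 a_2 = 0  ->  12 a_4 = 4 a_2 = -16  ->  a_4 = -4/3
  x^3: 20 a_5 - 4 a_3 = 0  ->  20 a_5 = 4 a_3 = 0  ->  a_5 = 0
Truncated series: y(x) = -2 - 4 x^2 - (4/3) x^4 + O(x^6).

a_0 = -2; a_1 = 0; a_2 = -4; a_3 = 0; a_4 = -4/3; a_5 = 0
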